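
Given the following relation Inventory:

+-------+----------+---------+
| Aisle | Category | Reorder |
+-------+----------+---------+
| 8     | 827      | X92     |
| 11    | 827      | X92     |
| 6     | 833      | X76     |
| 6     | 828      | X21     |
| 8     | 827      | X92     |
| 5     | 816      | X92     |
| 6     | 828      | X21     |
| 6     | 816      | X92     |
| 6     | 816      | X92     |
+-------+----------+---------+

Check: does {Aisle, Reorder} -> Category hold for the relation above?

Yes

(Aisle=8, Reorder=X92): 2 rows → Category = 827, 827 ✓
(Aisle=11, Reorder=X92): 1 row → Category = 827 ✓
(Aisle=6, Reorder=X76): 1 row → Category = 833 ✓
(Aisle=6, Reorder=X21): 2 rows → Category = 828, 828 ✓
(Aisle=5, Reorder=X92): 1 row → Category = 816 ✓
(Aisle=6, Reorder=X92): 2 rows → Category = 816, 816 ✓
Every {Aisle, Reorder} value is associated with a single Category value, so {Aisle, Reorder} -> Category holds.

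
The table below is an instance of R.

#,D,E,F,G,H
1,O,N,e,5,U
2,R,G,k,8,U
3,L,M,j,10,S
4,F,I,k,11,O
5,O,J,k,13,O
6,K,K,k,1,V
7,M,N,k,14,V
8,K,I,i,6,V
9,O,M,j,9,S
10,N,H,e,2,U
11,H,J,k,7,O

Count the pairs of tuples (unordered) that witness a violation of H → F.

H=U: violating pairs (1,2), (2,10) — 2 pairs.
H=S: all 2 rows agree on F — 0 pairs.
H=O: all 3 rows agree on F — 0 pairs.
H=V: violating pairs (6,8), (7,8) — 2 pairs.

4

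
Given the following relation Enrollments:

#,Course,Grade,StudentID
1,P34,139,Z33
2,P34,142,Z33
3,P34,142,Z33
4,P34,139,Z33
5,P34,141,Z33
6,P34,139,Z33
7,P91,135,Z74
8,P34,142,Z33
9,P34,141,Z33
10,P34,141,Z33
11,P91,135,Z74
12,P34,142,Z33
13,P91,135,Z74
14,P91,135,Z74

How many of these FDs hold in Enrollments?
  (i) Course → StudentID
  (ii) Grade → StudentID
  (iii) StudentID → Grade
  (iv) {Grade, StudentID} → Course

3

(i) Course → StudentID: every LHS value maps to a single RHS value — holds.
(ii) Grade → StudentID: every LHS value maps to a single RHS value — holds.
(iii) StudentID → Grade: StudentID=Z33: rows 1, 2, 3, 4, 5, 6, 8, 9, 10, 12 → Grade takes values {139, 142, 141} — violation — fails.
(iv) {Grade, StudentID} → Course: every LHS value maps to a single RHS value — holds.
3 of the 4 dependencies hold.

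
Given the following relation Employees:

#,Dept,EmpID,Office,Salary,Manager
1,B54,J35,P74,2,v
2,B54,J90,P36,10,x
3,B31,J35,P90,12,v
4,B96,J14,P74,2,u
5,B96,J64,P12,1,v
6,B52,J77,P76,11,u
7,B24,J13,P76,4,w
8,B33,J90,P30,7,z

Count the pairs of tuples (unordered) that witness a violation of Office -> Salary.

Office=P74: all 2 rows agree on Salary — 0 pairs.
Office=P76: violating pairs (6,7) — 1 pair.

1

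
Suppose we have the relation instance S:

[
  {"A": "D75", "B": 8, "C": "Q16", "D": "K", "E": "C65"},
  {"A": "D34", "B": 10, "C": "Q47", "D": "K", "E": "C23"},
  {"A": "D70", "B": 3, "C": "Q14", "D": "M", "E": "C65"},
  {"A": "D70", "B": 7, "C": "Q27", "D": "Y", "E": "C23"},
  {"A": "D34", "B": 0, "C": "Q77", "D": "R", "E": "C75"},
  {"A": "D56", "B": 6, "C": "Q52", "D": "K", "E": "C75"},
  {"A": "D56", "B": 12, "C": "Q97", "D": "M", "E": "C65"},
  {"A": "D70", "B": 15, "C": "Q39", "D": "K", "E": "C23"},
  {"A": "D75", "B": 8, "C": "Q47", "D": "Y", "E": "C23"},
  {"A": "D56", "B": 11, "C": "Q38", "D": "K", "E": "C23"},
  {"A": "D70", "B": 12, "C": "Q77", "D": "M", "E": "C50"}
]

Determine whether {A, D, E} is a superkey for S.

All 11 rows have distinct {A, D, E} values, so {A, D, E} → (all attributes) holds and {A, D, E} is a superkey.

Yes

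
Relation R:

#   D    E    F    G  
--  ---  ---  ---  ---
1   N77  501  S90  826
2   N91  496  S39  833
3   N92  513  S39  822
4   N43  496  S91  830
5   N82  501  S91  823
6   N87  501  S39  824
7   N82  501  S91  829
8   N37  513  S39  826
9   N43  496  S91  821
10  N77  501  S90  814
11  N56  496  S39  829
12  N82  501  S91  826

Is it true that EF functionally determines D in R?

(E=501, F=S90): rows 1, 10 → D = N77, N77 ✓
(E=496, F=S39): rows 2, 11 → D takes values {N91, N56} — violation
(E=513, F=S39): rows 3, 8 → D takes values {N92, N37} — violation
(E=496, F=S91): rows 4, 9 → D = N43, N43 ✓
(E=501, F=S91): rows 5, 7, 12 → D = N82, N82, N82 ✓
(E=501, F=S39): row 6 → D = N87 ✓
Two rows agree on EF but differ on D, so EF → D does not hold.

No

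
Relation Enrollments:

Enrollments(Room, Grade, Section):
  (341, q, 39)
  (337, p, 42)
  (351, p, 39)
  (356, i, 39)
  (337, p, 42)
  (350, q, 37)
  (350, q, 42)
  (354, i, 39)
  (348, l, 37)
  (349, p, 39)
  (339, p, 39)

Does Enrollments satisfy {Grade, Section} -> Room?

(Grade=q, Section=39): 1 row → Room = 341 ✓
(Grade=p, Section=42): 2 rows → Room = 337, 337 ✓
(Grade=p, Section=39): 3 rows → Room takes values {351, 349, 339} — violation
(Grade=i, Section=39): 2 rows → Room takes values {356, 354} — violation
(Grade=q, Section=37): 1 row → Room = 350 ✓
(Grade=q, Section=42): 1 row → Room = 350 ✓
(Grade=l, Section=37): 1 row → Room = 348 ✓
Two rows agree on {Grade, Section} but differ on Room, so {Grade, Section} -> Room does not hold.

No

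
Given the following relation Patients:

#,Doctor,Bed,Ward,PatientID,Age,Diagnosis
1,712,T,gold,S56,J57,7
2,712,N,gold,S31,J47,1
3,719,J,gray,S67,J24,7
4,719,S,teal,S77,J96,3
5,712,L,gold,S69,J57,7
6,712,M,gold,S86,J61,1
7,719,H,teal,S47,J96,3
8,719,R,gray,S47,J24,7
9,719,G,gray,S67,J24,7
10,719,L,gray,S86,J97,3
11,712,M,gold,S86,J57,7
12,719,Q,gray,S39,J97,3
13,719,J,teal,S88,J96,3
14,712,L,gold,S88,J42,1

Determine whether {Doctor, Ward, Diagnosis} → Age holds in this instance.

No

(Doctor=712, Ward=gold, Diagnosis=7): rows 1, 5, 11 → Age = J57, J57, J57 ✓
(Doctor=712, Ward=gold, Diagnosis=1): rows 2, 6, 14 → Age takes values {J47, J61, J42} — violation
(Doctor=719, Ward=gray, Diagnosis=7): rows 3, 8, 9 → Age = J24, J24, J24 ✓
(Doctor=719, Ward=teal, Diagnosis=3): rows 4, 7, 13 → Age = J96, J96, J96 ✓
(Doctor=719, Ward=gray, Diagnosis=3): rows 10, 12 → Age = J97, J97 ✓
Two rows agree on {Doctor, Ward, Diagnosis} but differ on Age, so {Doctor, Ward, Diagnosis} → Age does not hold.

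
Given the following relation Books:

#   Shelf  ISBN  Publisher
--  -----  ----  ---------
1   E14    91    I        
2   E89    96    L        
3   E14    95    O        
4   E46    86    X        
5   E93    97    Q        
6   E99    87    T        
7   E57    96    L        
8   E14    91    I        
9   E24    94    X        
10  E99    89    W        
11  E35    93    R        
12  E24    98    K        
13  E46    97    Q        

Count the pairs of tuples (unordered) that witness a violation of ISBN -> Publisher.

0

ISBN=91: all 2 rows agree on Publisher — 0 pairs.
ISBN=96: all 2 rows agree on Publisher — 0 pairs.
ISBN=97: all 2 rows agree on Publisher — 0 pairs.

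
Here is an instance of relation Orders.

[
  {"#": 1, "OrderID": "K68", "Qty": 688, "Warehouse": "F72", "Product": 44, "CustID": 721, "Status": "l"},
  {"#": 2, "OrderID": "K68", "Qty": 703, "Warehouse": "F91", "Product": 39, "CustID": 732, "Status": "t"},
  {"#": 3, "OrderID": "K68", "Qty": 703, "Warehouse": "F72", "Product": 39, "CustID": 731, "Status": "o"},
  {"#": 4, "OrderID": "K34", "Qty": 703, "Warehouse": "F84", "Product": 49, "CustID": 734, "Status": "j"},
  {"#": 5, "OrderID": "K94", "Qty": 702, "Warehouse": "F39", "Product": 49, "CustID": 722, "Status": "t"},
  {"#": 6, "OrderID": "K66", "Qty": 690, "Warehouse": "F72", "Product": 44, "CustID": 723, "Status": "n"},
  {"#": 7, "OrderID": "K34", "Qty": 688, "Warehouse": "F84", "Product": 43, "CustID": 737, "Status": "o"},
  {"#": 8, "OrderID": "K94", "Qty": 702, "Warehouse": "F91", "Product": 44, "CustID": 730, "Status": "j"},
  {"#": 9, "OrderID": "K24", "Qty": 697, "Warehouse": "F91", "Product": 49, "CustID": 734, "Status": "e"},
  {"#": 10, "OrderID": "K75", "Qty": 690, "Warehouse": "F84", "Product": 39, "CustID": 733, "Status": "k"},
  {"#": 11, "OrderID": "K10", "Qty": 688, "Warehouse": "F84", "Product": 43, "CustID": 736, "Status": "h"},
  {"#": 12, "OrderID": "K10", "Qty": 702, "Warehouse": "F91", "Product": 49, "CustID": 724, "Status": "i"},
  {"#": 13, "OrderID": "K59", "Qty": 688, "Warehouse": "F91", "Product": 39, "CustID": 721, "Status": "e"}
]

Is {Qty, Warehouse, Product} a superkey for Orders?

No

Rows 7 and 11 have the same {Qty, Warehouse, Product} value (Qty=688, Warehouse=F84, Product=43) but are distinct tuples, so {Qty, Warehouse, Product} does not determine every attribute — not a superkey.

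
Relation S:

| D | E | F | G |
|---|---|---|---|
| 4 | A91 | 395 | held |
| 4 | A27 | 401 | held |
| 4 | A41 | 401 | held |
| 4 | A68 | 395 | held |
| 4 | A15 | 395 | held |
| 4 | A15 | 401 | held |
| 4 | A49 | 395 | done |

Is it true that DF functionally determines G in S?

No

(D=4, F=395): 4 rows → G takes values {held, done} — violation
(D=4, F=401): 3 rows → G = held, held, held ✓
Two rows agree on DF but differ on G, so DF -> G does not hold.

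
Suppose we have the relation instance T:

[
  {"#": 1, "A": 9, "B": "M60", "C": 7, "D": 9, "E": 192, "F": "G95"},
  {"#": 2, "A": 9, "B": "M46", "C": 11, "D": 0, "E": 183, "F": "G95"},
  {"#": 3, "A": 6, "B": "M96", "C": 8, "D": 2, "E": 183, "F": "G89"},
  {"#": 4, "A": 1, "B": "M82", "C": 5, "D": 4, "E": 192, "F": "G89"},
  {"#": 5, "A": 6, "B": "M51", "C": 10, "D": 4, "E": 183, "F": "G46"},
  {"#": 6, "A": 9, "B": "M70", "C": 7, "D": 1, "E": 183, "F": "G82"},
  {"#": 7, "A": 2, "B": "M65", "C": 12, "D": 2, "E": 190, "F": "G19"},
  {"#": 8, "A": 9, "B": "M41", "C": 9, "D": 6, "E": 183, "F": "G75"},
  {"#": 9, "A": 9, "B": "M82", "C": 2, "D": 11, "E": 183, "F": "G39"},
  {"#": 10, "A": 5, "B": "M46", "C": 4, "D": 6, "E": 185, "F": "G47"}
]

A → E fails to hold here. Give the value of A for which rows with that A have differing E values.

9

A=9: rows 1, 2, 6, 8, 9 → E takes values {192, 183} — violation
A=6: rows 3, 5 → E = 183, 183 ✓
A=1: row 4 → E = 192 ✓
A=2: row 7 → E = 190 ✓
A=5: row 10 → E = 185 ✓
The only A value with inconsistent E is A=9.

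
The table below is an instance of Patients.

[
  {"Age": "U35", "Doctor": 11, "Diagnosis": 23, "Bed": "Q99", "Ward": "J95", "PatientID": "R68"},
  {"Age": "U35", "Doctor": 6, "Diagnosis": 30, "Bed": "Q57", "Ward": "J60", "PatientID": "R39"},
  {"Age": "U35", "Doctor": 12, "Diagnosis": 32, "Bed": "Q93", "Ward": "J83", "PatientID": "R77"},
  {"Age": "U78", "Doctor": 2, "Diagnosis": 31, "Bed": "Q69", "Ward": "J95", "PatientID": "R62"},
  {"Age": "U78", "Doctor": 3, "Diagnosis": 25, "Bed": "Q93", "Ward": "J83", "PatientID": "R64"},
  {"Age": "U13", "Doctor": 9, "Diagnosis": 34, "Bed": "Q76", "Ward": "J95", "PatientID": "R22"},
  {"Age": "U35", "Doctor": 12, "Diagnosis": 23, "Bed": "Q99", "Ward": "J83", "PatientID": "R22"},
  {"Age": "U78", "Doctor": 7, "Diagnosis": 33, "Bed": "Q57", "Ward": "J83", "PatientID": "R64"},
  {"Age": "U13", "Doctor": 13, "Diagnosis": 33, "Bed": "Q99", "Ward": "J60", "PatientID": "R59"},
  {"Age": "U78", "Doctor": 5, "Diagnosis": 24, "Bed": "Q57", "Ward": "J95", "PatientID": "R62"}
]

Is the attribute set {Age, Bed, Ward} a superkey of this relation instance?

Yes

All 10 rows have distinct {Age, Bed, Ward} values, so {Age, Bed, Ward} → (all attributes) holds and {Age, Bed, Ward} is a superkey.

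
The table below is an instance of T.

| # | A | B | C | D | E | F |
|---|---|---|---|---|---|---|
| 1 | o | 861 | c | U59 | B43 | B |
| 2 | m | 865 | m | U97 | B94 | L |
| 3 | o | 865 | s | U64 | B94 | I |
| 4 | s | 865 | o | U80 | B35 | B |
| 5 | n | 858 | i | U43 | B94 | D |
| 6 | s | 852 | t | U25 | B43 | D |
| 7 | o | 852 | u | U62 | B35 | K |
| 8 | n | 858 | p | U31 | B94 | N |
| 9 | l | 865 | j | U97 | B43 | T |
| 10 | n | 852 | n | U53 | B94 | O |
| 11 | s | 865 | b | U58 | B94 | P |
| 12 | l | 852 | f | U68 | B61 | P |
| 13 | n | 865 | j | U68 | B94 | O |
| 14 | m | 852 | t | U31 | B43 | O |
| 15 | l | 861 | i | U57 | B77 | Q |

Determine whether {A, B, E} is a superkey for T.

Rows 5 and 8 have the same {A, B, E} value (A=n, B=858, E=B94) but are distinct tuples, so {A, B, E} does not determine every attribute — not a superkey.

No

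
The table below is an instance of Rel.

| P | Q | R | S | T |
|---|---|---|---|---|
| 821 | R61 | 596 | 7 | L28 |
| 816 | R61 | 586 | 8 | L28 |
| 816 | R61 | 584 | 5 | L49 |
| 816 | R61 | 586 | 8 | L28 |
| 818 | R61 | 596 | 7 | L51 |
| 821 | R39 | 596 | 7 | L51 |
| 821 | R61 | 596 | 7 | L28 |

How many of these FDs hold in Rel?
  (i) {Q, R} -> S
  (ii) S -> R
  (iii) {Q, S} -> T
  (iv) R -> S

3

(i) {Q, R} -> S: every LHS value maps to a single RHS value — holds.
(ii) S -> R: every LHS value maps to a single RHS value — holds.
(iii) {Q, S} -> T: (Q=R61, S=7): 3 rows → T takes values {L28, L51} — violation — fails.
(iv) R -> S: every LHS value maps to a single RHS value — holds.
3 of the 4 dependencies hold.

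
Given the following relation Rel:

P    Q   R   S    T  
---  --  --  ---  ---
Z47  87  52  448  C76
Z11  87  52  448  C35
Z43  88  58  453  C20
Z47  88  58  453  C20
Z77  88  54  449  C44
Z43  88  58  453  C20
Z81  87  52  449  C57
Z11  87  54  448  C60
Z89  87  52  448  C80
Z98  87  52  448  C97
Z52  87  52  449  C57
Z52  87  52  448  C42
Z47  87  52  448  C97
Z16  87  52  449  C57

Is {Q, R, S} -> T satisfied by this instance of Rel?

(Q=87, R=52, S=448): 6 rows → T takes values {C76, C35, C80, C97, C42} — violation
(Q=88, R=58, S=453): 3 rows → T = C20, C20, C20 ✓
(Q=88, R=54, S=449): 1 row → T = C44 ✓
(Q=87, R=52, S=449): 3 rows → T = C57, C57, C57 ✓
(Q=87, R=54, S=448): 1 row → T = C60 ✓
Two rows agree on {Q, R, S} but differ on T, so {Q, R, S} -> T does not hold.

No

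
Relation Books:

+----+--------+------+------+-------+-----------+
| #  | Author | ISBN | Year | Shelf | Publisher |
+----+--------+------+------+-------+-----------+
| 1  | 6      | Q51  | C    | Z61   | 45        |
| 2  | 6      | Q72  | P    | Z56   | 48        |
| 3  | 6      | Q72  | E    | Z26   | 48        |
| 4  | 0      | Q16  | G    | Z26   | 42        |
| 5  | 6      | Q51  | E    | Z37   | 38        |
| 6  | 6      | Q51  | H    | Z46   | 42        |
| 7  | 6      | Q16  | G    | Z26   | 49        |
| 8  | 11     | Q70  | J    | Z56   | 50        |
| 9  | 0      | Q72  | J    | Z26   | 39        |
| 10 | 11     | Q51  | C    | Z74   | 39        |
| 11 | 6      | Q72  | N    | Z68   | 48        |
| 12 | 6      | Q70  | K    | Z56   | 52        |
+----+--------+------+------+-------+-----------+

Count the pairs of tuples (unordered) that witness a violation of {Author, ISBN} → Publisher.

(Author=6, ISBN=Q51): violating pairs (1,5), (1,6), (5,6) — 3 pairs.
(Author=6, ISBN=Q72): all 3 rows agree on Publisher — 0 pairs.

3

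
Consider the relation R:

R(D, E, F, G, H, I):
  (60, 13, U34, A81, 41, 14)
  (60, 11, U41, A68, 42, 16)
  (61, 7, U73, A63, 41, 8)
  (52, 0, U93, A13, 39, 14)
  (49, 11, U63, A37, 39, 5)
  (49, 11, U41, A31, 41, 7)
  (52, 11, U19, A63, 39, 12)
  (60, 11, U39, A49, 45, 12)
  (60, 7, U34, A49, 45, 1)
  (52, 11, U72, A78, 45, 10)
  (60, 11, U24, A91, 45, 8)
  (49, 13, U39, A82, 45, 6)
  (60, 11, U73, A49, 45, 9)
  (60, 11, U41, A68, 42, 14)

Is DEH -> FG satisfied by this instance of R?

(D=60, E=13, H=41): 1 row → {F,G} = (U34, A81) ✓
(D=60, E=11, H=42): 2 rows → {F,G} = (U41, A68), (U41, A68) ✓
(D=61, E=7, H=41): 1 row → {F,G} = (U73, A63) ✓
(D=52, E=0, H=39): 1 row → {F,G} = (U93, A13) ✓
(D=49, E=11, H=39): 1 row → {F,G} = (U63, A37) ✓
(D=49, E=11, H=41): 1 row → {F,G} = (U41, A31) ✓
(D=52, E=11, H=39): 1 row → {F,G} = (U19, A63) ✓
(D=60, E=11, H=45): 3 rows → {F,G} takes values {(U39, A49), (U24, A91), (U73, A49)} — violation
(D=60, E=7, H=45): 1 row → {F,G} = (U34, A49) ✓
(D=52, E=11, H=45): 1 row → {F,G} = (U72, A78) ✓
(D=49, E=13, H=45): 1 row → {F,G} = (U39, A82) ✓
Two rows agree on DEH but differ on FG, so DEH -> FG does not hold.

No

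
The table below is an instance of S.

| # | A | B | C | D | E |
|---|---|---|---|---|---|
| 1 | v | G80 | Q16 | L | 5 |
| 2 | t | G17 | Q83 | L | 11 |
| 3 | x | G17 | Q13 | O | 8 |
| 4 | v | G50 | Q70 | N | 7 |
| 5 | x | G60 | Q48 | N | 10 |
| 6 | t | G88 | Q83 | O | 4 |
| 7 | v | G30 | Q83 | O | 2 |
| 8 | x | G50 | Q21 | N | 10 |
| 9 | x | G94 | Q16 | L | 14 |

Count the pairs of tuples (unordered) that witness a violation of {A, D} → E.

(A=x, D=N): all 2 rows agree on E — 0 pairs.

0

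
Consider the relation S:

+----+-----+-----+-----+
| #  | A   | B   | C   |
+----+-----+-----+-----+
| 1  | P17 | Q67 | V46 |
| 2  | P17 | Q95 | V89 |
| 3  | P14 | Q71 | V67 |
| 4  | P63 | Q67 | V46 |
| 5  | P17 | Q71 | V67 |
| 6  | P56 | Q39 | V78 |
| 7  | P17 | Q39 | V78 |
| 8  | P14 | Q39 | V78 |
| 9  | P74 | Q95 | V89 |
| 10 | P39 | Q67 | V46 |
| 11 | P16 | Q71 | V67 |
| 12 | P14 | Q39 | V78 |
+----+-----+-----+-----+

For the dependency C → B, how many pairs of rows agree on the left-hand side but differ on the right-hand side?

0

C=V46: all 3 rows agree on B — 0 pairs.
C=V89: all 2 rows agree on B — 0 pairs.
C=V67: all 3 rows agree on B — 0 pairs.
C=V78: all 4 rows agree on B — 0 pairs.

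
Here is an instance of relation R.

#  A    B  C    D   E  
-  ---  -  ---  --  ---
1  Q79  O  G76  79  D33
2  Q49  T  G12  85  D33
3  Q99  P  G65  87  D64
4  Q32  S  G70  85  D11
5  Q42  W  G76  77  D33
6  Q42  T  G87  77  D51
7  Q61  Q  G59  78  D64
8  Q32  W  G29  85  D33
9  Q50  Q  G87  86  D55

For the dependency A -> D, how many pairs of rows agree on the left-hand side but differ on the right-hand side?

0

A=Q32: all 2 rows agree on D — 0 pairs.
A=Q42: all 2 rows agree on D — 0 pairs.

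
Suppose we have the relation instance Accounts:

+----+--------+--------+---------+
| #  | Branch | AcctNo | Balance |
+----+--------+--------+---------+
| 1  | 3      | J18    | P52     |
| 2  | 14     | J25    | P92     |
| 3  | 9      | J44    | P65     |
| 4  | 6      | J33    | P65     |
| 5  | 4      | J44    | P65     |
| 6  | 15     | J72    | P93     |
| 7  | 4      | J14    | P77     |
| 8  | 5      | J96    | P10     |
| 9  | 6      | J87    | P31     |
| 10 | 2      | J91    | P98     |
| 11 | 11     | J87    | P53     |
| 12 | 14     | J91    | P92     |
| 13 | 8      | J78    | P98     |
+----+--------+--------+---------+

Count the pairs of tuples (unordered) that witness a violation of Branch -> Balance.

2

Branch=14: all 2 rows agree on Balance — 0 pairs.
Branch=6: violating pairs (4,9) — 1 pair.
Branch=4: violating pairs (5,7) — 1 pair.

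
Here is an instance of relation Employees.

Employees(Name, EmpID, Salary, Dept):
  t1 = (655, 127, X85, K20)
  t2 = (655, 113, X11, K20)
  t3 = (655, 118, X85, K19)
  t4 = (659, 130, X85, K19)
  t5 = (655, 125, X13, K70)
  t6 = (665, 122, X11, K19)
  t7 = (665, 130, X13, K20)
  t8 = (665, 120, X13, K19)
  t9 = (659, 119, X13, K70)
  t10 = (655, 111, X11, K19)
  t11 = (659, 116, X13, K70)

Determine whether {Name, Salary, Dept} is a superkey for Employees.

No

Rows 9 and 11 have the same {Name, Salary, Dept} value (Name=659, Salary=X13, Dept=K70) but are distinct tuples, so {Name, Salary, Dept} does not determine every attribute — not a superkey.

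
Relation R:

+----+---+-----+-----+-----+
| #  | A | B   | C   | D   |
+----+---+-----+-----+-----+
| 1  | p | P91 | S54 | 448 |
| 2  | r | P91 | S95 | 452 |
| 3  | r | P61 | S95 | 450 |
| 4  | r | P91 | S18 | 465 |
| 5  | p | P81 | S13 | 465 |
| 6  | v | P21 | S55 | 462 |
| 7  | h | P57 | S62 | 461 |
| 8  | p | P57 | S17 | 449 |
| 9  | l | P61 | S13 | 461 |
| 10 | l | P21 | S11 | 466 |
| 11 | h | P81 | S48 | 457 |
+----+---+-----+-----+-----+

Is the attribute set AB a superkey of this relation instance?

No

Rows 2 and 4 have the same AB value (A=r, B=P91) but are distinct tuples, so AB does not determine every attribute — not a superkey.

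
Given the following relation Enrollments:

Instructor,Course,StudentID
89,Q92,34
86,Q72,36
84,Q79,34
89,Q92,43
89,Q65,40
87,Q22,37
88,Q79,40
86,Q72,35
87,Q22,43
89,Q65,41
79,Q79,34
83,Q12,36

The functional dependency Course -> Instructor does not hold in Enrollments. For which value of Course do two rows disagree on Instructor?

Q79

Course=Q92: 2 rows → Instructor = 89, 89 ✓
Course=Q72: 2 rows → Instructor = 86, 86 ✓
Course=Q79: 3 rows → Instructor takes values {84, 88, 79} — violation
Course=Q65: 2 rows → Instructor = 89, 89 ✓
Course=Q22: 2 rows → Instructor = 87, 87 ✓
Course=Q12: 1 row → Instructor = 83 ✓
The only Course value with inconsistent Instructor is Course=Q79.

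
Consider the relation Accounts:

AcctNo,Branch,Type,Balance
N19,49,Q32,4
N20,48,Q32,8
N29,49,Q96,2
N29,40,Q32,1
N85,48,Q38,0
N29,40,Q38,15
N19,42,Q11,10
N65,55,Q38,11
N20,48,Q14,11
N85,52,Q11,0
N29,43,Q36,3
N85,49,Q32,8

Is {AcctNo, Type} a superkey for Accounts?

All 12 rows have distinct {AcctNo, Type} values, so {AcctNo, Type} → (all attributes) holds and {AcctNo, Type} is a superkey.

Yes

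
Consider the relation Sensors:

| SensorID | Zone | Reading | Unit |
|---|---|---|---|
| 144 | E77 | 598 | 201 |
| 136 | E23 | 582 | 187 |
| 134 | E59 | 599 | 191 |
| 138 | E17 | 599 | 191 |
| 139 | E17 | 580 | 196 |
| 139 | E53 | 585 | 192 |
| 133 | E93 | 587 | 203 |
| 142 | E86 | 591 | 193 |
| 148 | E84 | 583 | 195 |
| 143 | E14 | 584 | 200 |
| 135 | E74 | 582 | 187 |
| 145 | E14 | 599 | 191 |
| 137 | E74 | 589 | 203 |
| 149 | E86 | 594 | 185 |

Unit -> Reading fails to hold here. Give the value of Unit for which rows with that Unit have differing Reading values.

Unit=201: 1 row → Reading = 598 ✓
Unit=187: 2 rows → Reading = 582, 582 ✓
Unit=191: 3 rows → Reading = 599, 599, 599 ✓
Unit=196: 1 row → Reading = 580 ✓
Unit=192: 1 row → Reading = 585 ✓
Unit=203: 2 rows → Reading takes values {587, 589} — violation
Unit=193: 1 row → Reading = 591 ✓
Unit=195: 1 row → Reading = 583 ✓
Unit=200: 1 row → Reading = 584 ✓
Unit=185: 1 row → Reading = 594 ✓
The only Unit value with inconsistent Reading is Unit=203.

203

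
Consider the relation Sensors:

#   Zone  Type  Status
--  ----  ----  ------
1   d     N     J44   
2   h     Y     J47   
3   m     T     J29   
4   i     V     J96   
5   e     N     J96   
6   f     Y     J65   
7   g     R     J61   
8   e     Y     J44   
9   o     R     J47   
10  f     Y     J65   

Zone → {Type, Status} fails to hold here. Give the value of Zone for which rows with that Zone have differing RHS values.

Zone=d: row 1 → {Type,Status} = (N, J44) ✓
Zone=h: row 2 → {Type,Status} = (Y, J47) ✓
Zone=m: row 3 → {Type,Status} = (T, J29) ✓
Zone=i: row 4 → {Type,Status} = (V, J96) ✓
Zone=e: rows 5, 8 → {Type,Status} takes values {(N, J96), (Y, J44)} — violation
Zone=f: rows 6, 10 → {Type,Status} = (Y, J65), (Y, J65) ✓
Zone=g: row 7 → {Type,Status} = (R, J61) ✓
Zone=o: row 9 → {Type,Status} = (R, J47) ✓
The only Zone value with inconsistent RHS is Zone=e.

e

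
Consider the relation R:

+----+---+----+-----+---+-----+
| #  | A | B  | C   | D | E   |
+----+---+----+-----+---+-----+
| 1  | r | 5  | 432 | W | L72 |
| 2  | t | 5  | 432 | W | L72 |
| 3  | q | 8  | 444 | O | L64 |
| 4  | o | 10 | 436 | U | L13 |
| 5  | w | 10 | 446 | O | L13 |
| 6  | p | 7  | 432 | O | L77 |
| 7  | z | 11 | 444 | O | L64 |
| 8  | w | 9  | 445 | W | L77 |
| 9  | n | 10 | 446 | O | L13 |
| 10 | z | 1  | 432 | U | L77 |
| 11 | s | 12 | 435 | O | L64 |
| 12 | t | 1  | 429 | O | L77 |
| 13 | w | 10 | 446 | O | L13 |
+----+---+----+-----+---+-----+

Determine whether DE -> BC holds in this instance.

(D=W, E=L72): rows 1, 2 → {B,C} = (5, 432), (5, 432) ✓
(D=O, E=L64): rows 3, 7, 11 → {B,C} takes values {(8, 444), (11, 444), (12, 435)} — violation
(D=U, E=L13): row 4 → {B,C} = (10, 436) ✓
(D=O, E=L13): rows 5, 9, 13 → {B,C} = (10, 446), (10, 446), (10, 446) ✓
(D=O, E=L77): rows 6, 12 → {B,C} takes values {(7, 432), (1, 429)} — violation
(D=W, E=L77): row 8 → {B,C} = (9, 445) ✓
(D=U, E=L77): row 10 → {B,C} = (1, 432) ✓
Two rows agree on DE but differ on BC, so DE -> BC does not hold.

No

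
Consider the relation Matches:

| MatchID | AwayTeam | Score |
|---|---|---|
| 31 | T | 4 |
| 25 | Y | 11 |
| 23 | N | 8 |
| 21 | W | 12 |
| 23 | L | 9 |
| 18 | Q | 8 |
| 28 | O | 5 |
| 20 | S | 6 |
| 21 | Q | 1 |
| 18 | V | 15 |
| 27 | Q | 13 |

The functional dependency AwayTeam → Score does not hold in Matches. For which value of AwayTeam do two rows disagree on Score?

AwayTeam=T: 1 row → Score = 4 ✓
AwayTeam=Y: 1 row → Score = 11 ✓
AwayTeam=N: 1 row → Score = 8 ✓
AwayTeam=W: 1 row → Score = 12 ✓
AwayTeam=L: 1 row → Score = 9 ✓
AwayTeam=Q: 3 rows → Score takes values {8, 1, 13} — violation
AwayTeam=O: 1 row → Score = 5 ✓
AwayTeam=S: 1 row → Score = 6 ✓
AwayTeam=V: 1 row → Score = 15 ✓
The only AwayTeam value with inconsistent Score is AwayTeam=Q.

Q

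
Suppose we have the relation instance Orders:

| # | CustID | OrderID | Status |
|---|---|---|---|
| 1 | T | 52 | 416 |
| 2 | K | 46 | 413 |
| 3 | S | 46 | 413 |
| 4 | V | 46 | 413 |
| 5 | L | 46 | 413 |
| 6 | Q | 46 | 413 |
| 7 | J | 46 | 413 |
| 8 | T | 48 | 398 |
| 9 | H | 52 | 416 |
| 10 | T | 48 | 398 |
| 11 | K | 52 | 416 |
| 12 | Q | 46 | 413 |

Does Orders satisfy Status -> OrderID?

Yes

Status=416: rows 1, 9, 11 → OrderID = 52, 52, 52 ✓
Status=413: rows 2, 3, 4, 5, 6, 7, 12 → OrderID = 46, 46, 46, 46, 46, 46, 46 ✓
Status=398: rows 8, 10 → OrderID = 48, 48 ✓
Every Status value is associated with a single OrderID value, so Status -> OrderID holds.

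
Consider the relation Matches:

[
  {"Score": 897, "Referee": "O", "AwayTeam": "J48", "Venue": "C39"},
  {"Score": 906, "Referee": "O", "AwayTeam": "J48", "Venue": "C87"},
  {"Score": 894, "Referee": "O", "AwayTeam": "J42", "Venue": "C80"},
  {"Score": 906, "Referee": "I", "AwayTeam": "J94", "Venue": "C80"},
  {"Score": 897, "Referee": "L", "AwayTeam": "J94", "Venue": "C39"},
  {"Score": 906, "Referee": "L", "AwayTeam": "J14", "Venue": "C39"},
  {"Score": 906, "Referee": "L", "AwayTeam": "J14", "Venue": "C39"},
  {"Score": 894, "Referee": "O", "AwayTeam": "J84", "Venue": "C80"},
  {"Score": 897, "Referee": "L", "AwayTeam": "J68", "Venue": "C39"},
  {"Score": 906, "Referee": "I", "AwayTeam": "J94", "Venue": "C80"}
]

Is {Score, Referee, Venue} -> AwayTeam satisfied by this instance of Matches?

No

(Score=897, Referee=O, Venue=C39): 1 row → AwayTeam = J48 ✓
(Score=906, Referee=O, Venue=C87): 1 row → AwayTeam = J48 ✓
(Score=894, Referee=O, Venue=C80): 2 rows → AwayTeam takes values {J42, J84} — violation
(Score=906, Referee=I, Venue=C80): 2 rows → AwayTeam = J94, J94 ✓
(Score=897, Referee=L, Venue=C39): 2 rows → AwayTeam takes values {J94, J68} — violation
(Score=906, Referee=L, Venue=C39): 2 rows → AwayTeam = J14, J14 ✓
Two rows agree on {Score, Referee, Venue} but differ on AwayTeam, so {Score, Referee, Venue} -> AwayTeam does not hold.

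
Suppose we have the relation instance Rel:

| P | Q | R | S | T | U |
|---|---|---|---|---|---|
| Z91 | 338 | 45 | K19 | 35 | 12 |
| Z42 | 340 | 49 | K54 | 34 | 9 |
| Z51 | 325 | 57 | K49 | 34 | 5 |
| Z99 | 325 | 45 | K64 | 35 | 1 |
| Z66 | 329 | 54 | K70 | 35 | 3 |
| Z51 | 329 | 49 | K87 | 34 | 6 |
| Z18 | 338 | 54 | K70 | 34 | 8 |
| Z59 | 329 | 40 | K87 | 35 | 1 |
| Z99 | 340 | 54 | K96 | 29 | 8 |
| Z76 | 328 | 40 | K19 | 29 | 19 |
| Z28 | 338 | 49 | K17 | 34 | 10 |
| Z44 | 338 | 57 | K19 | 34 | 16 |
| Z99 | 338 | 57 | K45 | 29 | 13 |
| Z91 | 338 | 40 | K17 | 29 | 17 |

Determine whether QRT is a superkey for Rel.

All 14 rows have distinct QRT values, so QRT → (all attributes) holds and QRT is a superkey.

Yes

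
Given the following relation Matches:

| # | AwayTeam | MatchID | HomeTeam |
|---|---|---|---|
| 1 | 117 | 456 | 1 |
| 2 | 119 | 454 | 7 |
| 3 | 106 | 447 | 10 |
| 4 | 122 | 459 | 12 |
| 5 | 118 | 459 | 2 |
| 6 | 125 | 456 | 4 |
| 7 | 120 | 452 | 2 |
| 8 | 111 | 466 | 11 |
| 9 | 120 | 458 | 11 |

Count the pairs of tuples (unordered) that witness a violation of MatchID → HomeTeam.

MatchID=456: violating pairs (1,6) — 1 pair.
MatchID=459: violating pairs (4,5) — 1 pair.

2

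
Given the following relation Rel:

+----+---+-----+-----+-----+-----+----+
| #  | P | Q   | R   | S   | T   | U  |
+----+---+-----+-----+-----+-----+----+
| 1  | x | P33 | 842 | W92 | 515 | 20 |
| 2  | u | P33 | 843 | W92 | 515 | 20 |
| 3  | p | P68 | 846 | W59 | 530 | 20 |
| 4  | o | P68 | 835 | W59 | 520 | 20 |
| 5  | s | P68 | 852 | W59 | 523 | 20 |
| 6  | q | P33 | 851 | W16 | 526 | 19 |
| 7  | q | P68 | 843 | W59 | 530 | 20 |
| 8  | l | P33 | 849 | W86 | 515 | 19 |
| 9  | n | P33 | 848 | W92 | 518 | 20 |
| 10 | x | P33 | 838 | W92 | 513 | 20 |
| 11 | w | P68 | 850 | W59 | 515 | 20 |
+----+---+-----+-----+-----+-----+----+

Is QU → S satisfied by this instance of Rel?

(Q=P33, U=20): rows 1, 2, 9, 10 → S = W92, W92, W92, W92 ✓
(Q=P68, U=20): rows 3, 4, 5, 7, 11 → S = W59, W59, W59, W59, W59 ✓
(Q=P33, U=19): rows 6, 8 → S takes values {W16, W86} — violation
Two rows agree on QU but differ on S, so QU → S does not hold.

No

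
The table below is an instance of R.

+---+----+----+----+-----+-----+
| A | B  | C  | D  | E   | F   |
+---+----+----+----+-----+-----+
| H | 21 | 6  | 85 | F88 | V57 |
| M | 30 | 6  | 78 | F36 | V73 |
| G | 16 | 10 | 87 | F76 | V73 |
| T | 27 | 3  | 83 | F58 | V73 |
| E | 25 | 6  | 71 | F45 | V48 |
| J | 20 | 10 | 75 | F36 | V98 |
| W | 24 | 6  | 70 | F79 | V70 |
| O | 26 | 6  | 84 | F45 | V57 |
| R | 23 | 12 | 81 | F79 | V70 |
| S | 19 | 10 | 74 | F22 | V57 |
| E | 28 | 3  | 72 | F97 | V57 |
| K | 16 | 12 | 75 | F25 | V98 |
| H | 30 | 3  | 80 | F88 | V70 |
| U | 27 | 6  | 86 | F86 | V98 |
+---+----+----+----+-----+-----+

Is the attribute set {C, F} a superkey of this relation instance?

Two distinct rows share (C=6, F=V57), so {C, F} does not determine every attribute — not a superkey.

No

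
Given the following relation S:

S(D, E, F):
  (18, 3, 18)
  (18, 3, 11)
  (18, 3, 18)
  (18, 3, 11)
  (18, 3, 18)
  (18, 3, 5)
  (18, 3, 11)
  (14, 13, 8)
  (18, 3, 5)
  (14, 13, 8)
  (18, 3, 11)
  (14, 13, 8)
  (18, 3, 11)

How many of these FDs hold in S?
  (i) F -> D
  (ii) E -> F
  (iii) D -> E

(i) F -> D: every LHS value maps to a single RHS value — holds.
(ii) E -> F: E=3: 10 rows → F takes values {18, 11, 5} — violation — fails.
(iii) D -> E: every LHS value maps to a single RHS value — holds.
2 of the 3 dependencies hold.

2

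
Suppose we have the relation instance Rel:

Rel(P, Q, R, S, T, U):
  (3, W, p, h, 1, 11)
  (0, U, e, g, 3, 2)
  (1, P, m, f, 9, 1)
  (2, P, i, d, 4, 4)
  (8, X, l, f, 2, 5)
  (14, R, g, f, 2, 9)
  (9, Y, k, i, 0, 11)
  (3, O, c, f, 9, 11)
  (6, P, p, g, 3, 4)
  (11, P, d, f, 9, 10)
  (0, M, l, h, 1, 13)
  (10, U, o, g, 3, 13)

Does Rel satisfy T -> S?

T=1: 2 rows → S = h, h ✓
T=3: 3 rows → S = g, g, g ✓
T=9: 3 rows → S = f, f, f ✓
T=4: 1 row → S = d ✓
T=2: 2 rows → S = f, f ✓
T=0: 1 row → S = i ✓
Every T value is associated with a single S value, so T -> S holds.

Yes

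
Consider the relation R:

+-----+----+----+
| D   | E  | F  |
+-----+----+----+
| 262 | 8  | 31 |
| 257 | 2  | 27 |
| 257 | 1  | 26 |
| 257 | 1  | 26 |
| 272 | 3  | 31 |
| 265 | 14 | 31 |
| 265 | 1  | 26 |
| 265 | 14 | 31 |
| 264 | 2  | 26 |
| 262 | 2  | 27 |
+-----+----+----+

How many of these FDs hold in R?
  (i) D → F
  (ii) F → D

0

(i) D → F: D=262: 2 rows → F takes values {31, 27} — violation; D=257: 3 rows → F takes values {27, 26} — violation; D=265: 3 rows → F takes values {31, 26} — violation — fails.
(ii) F → D: F=31: 4 rows → D takes values {262, 272, 265} — violation; F=27: 2 rows → D takes values {257, 262} — violation; F=26: 4 rows → D takes values {257, 265, 264} — violation — fails.
None of the 2 dependencies hold.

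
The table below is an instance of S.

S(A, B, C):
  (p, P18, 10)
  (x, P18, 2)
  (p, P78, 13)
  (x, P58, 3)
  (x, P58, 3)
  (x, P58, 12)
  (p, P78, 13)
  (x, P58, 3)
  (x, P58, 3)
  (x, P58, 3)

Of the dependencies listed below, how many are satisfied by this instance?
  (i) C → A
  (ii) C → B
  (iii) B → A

(i) C → A: every LHS value maps to a single RHS value — holds.
(ii) C → B: every LHS value maps to a single RHS value — holds.
(iii) B → A: B=P18: 2 rows → A takes values {p, x} — violation — fails.
2 of the 3 dependencies hold.

2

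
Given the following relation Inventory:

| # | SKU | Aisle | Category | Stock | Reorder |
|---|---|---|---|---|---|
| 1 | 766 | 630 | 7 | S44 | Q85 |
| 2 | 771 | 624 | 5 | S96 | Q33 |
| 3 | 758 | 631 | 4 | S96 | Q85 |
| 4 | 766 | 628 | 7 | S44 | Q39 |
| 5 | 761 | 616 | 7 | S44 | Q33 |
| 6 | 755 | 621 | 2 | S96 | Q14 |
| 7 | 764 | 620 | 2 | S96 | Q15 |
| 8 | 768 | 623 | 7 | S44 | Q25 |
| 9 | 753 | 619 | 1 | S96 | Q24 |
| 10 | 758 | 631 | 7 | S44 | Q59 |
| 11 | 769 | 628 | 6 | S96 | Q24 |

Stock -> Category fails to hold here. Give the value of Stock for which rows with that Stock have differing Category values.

Stock=S44: rows 1, 4, 5, 8, 10 → Category = 7, 7, 7, 7, 7 ✓
Stock=S96: rows 2, 3, 6, 7, 9, 11 → Category takes values {5, 4, 2, 1, 6} — violation
The only Stock value with inconsistent Category is Stock=S96.

S96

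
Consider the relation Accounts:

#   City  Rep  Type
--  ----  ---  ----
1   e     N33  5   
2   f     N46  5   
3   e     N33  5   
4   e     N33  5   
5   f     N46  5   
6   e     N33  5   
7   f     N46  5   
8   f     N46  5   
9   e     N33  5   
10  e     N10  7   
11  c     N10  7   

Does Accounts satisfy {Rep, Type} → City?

No

(Rep=N33, Type=5): rows 1, 3, 4, 6, 9 → City = e, e, e, e, e ✓
(Rep=N46, Type=5): rows 2, 5, 7, 8 → City = f, f, f, f ✓
(Rep=N10, Type=7): rows 10, 11 → City takes values {e, c} — violation
Two rows agree on {Rep, Type} but differ on City, so {Rep, Type} → City does not hold.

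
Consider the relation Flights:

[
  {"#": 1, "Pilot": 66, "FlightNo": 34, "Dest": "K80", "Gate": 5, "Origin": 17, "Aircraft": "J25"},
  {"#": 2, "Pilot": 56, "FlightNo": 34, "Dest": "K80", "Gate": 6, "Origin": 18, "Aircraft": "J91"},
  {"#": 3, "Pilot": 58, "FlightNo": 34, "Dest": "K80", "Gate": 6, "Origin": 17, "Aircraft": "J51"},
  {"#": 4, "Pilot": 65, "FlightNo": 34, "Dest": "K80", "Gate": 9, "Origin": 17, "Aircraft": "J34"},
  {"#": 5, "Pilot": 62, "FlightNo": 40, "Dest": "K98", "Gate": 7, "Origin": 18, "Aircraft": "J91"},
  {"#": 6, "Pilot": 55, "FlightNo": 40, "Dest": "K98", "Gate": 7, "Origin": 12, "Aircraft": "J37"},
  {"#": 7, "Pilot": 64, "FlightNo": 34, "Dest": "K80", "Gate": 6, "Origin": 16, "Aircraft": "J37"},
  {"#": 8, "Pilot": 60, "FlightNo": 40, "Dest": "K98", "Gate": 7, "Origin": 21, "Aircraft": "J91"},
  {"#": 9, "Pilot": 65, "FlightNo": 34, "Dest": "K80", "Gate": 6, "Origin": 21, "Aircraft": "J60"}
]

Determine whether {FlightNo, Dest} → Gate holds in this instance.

No

(FlightNo=34, Dest=K80): rows 1, 2, 3, 4, 7, 9 → Gate takes values {5, 6, 9} — violation
(FlightNo=40, Dest=K98): rows 5, 6, 8 → Gate = 7, 7, 7 ✓
Two rows agree on {FlightNo, Dest} but differ on Gate, so {FlightNo, Dest} → Gate does not hold.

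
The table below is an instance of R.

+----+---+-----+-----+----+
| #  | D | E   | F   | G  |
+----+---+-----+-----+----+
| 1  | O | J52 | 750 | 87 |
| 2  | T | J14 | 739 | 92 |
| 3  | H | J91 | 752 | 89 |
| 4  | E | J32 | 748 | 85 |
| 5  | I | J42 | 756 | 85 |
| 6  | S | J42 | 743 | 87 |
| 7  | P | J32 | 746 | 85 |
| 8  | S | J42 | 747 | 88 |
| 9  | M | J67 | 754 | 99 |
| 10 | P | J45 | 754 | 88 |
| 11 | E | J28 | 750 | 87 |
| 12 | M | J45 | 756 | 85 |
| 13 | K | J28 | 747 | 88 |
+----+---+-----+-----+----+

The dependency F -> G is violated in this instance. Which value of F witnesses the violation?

F=750: rows 1, 11 → G = 87, 87 ✓
F=739: row 2 → G = 92 ✓
F=752: row 3 → G = 89 ✓
F=748: row 4 → G = 85 ✓
F=756: rows 5, 12 → G = 85, 85 ✓
F=743: row 6 → G = 87 ✓
F=746: row 7 → G = 85 ✓
F=747: rows 8, 13 → G = 88, 88 ✓
F=754: rows 9, 10 → G takes values {99, 88} — violation
The only F value with inconsistent G is F=754.

754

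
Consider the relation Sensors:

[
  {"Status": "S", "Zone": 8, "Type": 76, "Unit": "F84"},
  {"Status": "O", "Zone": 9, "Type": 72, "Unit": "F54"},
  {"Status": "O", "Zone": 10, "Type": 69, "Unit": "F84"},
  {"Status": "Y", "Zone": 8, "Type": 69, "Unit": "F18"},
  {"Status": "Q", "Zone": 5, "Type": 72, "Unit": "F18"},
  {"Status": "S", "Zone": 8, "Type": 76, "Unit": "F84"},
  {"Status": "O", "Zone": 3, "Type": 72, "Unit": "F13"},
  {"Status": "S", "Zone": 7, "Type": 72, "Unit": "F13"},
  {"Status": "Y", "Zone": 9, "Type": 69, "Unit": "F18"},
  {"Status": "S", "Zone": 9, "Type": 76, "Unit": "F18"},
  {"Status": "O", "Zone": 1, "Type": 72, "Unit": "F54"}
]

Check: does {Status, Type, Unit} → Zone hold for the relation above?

No

(Status=S, Type=76, Unit=F84): 2 rows → Zone = 8, 8 ✓
(Status=O, Type=72, Unit=F54): 2 rows → Zone takes values {9, 1} — violation
(Status=O, Type=69, Unit=F84): 1 row → Zone = 10 ✓
(Status=Y, Type=69, Unit=F18): 2 rows → Zone takes values {8, 9} — violation
(Status=Q, Type=72, Unit=F18): 1 row → Zone = 5 ✓
(Status=O, Type=72, Unit=F13): 1 row → Zone = 3 ✓
(Status=S, Type=72, Unit=F13): 1 row → Zone = 7 ✓
(Status=S, Type=76, Unit=F18): 1 row → Zone = 9 ✓
Two rows agree on {Status, Type, Unit} but differ on Zone, so {Status, Type, Unit} → Zone does not hold.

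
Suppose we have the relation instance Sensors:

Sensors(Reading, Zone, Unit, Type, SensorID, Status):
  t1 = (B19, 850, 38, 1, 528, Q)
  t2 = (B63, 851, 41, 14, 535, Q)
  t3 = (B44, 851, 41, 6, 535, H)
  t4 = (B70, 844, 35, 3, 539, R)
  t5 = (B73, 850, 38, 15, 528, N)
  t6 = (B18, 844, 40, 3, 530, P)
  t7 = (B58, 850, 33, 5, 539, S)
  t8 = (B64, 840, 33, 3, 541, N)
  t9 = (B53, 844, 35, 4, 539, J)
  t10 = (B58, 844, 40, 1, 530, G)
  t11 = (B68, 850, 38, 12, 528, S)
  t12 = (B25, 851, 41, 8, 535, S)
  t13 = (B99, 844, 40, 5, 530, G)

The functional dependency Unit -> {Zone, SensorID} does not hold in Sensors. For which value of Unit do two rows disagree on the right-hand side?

Unit=38: rows 1, 5, 11 → {Zone,SensorID} = (850, 528), (850, 528), (850, 528) ✓
Unit=41: rows 2, 3, 12 → {Zone,SensorID} = (851, 535), (851, 535), (851, 535) ✓
Unit=35: rows 4, 9 → {Zone,SensorID} = (844, 539), (844, 539) ✓
Unit=40: rows 6, 10, 13 → {Zone,SensorID} = (844, 530), (844, 530), (844, 530) ✓
Unit=33: rows 7, 8 → {Zone,SensorID} takes values {(850, 539), (840, 541)} — violation
The only Unit value with inconsistent RHS is Unit=33.

33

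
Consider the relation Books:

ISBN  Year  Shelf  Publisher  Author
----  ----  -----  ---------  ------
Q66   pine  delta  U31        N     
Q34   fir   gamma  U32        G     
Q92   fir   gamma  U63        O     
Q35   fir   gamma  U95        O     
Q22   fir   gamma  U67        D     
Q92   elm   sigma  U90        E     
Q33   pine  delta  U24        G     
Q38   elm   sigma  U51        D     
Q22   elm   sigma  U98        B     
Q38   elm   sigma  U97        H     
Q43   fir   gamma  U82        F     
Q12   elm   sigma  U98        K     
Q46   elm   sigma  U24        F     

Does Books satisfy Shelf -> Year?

Yes

Shelf=delta: 2 rows → Year = pine, pine ✓
Shelf=gamma: 5 rows → Year = fir, fir, fir, fir, fir ✓
Shelf=sigma: 6 rows → Year = elm, elm, elm, elm, elm, elm ✓
Every Shelf value is associated with a single Year value, so Shelf -> Year holds.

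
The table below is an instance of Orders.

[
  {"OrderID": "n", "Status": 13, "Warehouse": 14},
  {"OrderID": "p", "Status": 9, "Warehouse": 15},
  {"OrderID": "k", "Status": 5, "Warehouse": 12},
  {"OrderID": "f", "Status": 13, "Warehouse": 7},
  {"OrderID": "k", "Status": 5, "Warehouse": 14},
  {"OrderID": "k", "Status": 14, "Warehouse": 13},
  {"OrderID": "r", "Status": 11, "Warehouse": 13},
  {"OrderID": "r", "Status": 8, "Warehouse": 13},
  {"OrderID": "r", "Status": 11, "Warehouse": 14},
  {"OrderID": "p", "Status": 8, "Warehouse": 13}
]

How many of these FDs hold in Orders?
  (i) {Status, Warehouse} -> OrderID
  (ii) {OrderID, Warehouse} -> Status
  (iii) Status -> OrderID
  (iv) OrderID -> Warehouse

(i) {Status, Warehouse} -> OrderID: (Status=8, Warehouse=13): 2 rows → OrderID takes values {r, p} — violation — fails.
(ii) {OrderID, Warehouse} -> Status: (OrderID=r, Warehouse=13): 2 rows → Status takes values {11, 8} — violation — fails.
(iii) Status -> OrderID: Status=13: 2 rows → OrderID takes values {n, f} — violation; Status=8: 2 rows → OrderID takes values {r, p} — violation — fails.
(iv) OrderID -> Warehouse: OrderID=p: 2 rows → Warehouse takes values {15, 13} — violation; OrderID=k: 3 rows → Warehouse takes values {12, 14, 13} — violation; OrderID=r: 3 rows → Warehouse takes values {13, 14} — violation — fails.
None of the 4 dependencies hold.

0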